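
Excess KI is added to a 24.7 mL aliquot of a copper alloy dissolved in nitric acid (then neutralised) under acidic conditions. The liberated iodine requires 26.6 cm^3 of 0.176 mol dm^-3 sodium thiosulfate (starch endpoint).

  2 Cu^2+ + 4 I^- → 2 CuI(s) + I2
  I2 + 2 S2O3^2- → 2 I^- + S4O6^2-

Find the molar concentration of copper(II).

n(S2O3^2-) = 0.0266 × 0.176 = 4.68 × 10^-3 mol
n(I2) = n(S2O3^2-)/2 = 2.34 × 10^-3 mol
From the 2:1 ratio, n(Cu2+) in the aliquot = 2/1 × 2.34 × 10^-3 = 4.68 × 10^-3 mol
[Cu2+] = 4.68 × 10^-3 / 0.0247 = 0.190 mol/L

0.190 mol/L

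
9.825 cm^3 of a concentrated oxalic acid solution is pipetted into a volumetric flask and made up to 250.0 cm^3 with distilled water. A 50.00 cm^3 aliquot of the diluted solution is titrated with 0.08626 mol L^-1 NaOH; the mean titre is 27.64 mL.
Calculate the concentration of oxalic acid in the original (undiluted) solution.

H2C2O4 + 2 NaOH → Na2C2O4 + 2 H2O
n(NaOH) = 0.02764 × 0.08626 = 2.384 × 10^-3 mol
From the 1:2 ratio, n(H2C2O4) in the aliquot = 1/2 × 2.384 × 10^-3 = 1.192 × 10^-3 mol
[H2C2O4]_dilute = 1.192 × 10^-3 / 0.05000 = 0.02384 mol/L
Dilution factor = 250.0 / 9.825 = 25.45
[H2C2O4]_stock = 0.02384 × 25.45 = 0.6067 mol/L

0.6067 mol/L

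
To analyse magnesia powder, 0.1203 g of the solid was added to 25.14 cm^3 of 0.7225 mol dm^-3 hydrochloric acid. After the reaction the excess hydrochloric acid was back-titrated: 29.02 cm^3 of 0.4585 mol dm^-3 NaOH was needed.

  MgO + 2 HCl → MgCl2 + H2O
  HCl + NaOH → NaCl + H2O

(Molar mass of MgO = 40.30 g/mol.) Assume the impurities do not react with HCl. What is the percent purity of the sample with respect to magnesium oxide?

81.37 %

n(HCl) added = 0.02514 × 0.7225 = 0.01816 mol
n(NaOH) used in back-titration = 0.02902 × 0.4585 = 0.01331 mol
n(HCl) left over = 0.01331 mol (1:1 ratio)
n(HCl) consumed by analyte = 0.01816 − 0.01331 = 4.858 × 10^-3 mol
From the 1:2 ratio, n(MgO) = 1/2 × 4.858 × 10^-3 = 2.429 × 10^-3 mol
mass of MgO = 2.429 × 10^-3 × 40.30 = 0.09789 g
% MgO = 0.09789 / 0.1203 × 100 = 81.37 %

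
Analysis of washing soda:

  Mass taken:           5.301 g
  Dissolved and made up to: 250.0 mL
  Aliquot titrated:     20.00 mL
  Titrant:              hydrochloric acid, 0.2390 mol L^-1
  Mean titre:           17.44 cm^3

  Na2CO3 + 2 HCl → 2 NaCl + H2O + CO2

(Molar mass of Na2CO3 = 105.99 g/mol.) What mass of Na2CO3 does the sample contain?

n(HCl) per titration = 0.01744 × 0.2390 = 4.168 × 10^-3 mol
From the 1:2 ratio, n(Na2CO3) in each aliquot = 1/2 × 4.168 × 10^-3 = 2.084 × 10^-3 mol
n(Na2CO3) in the whole flask = 2.084 × 10^-3 × 250.0/20.00 = 0.02605 mol
mass of Na2CO3 = 0.02605 × 105.99 = 2.761 g

2.761 g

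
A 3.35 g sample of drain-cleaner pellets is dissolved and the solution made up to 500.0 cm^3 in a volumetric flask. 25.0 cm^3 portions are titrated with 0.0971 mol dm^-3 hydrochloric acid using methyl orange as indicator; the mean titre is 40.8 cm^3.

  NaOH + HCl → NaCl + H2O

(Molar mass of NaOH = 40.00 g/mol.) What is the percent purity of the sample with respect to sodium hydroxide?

94.6 %

n(HCl) per titration = 0.0408 × 0.0971 = 3.96 × 10^-3 mol
n(NaOH) in each aliquot = 3.96 × 10^-3 mol (1:1 ratio)
n(NaOH) in the whole flask = 3.96 × 10^-3 × 500.0/25.0 = 0.0792 mol
mass of NaOH = 0.0792 × 40.00 = 3.17 g
% NaOH = 3.17 / 3.35 × 100 = 94.6 %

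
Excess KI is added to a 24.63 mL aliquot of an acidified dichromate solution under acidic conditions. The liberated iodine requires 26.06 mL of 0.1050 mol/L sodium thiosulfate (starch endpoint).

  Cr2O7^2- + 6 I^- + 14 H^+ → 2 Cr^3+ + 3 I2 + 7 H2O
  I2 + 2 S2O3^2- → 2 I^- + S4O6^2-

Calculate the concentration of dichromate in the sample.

n(S2O3^2-) = 0.02606 × 0.1050 = 2.736 × 10^-3 mol
n(I2) = n(S2O3^2-)/2 = 1.368 × 10^-3 mol
From the 1:3 ratio, n(Cr2O7^2-) in the aliquot = 1/3 × 1.368 × 10^-3 = 4.560 × 10^-4 mol
[Cr2O7^2-] = 4.560 × 10^-4 / 0.02463 = 0.01852 mol/L

0.01852 mol/L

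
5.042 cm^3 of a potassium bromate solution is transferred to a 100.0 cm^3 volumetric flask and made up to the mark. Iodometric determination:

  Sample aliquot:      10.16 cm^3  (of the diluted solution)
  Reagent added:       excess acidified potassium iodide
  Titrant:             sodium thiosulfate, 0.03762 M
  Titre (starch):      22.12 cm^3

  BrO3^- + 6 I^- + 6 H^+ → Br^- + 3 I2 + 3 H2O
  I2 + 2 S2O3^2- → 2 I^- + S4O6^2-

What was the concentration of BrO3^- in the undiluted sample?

n(S2O3^2-) = 0.02212 × 0.03762 = 8.322 × 10^-4 mol
n(I2) = n(S2O3^2-)/2 = 4.161 × 10^-4 mol
From the 1:3 ratio, n(BrO3^-) in the aliquot = 1/3 × 4.161 × 10^-4 = 1.387 × 10^-4 mol
[BrO3^-]_dilute = 1.387 × 10^-4 / 0.01016 = 0.01365 mol/L
[BrO3^-]_original = 0.01365 × 100.0/5.042 = 0.2707 mol/L

0.2707 M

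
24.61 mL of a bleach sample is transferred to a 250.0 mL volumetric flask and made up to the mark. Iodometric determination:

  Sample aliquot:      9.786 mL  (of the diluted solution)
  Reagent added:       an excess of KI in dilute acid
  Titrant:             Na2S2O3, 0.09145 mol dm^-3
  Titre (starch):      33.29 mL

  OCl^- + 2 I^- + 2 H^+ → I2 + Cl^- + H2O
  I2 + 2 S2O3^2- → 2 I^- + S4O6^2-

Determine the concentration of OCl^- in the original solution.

n(S2O3^2-) = 0.03329 × 0.09145 = 3.044 × 10^-3 mol
n(I2) = n(S2O3^2-)/2 = 1.522 × 10^-3 mol
n(OCl^-) in the aliquot = 1.522 × 10^-3 mol (1:1 ratio)
[OCl^-]_dilute = 1.522 × 10^-3 / 0.009786 = 0.1555 mol/L
[OCl^-]_original = 0.1555 × 250.0/24.61 = 1.580 mol/L

1.580 mol/L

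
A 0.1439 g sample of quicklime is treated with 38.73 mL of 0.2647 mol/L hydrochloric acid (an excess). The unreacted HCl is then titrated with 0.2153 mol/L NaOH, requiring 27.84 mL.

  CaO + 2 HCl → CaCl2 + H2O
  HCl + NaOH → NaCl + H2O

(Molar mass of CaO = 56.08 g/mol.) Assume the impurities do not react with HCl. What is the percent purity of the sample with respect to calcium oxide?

n(HCl) added = 0.03873 × 0.2647 = 0.01025 mol
n(NaOH) used in back-titration = 0.02784 × 0.2153 = 5.994 × 10^-3 mol
n(HCl) left over = 5.994 × 10^-3 mol (1:1 ratio)
n(HCl) consumed by analyte = 0.01025 − 5.994 × 10^-3 = 4.258 × 10^-3 mol
From the 1:2 ratio, n(CaO) = 1/2 × 4.258 × 10^-3 = 2.129 × 10^-3 mol
mass of CaO = 2.129 × 10^-3 × 56.08 = 0.1194 g
% CaO = 0.1194 / 0.1439 × 100 = 82.97 %

82.97 %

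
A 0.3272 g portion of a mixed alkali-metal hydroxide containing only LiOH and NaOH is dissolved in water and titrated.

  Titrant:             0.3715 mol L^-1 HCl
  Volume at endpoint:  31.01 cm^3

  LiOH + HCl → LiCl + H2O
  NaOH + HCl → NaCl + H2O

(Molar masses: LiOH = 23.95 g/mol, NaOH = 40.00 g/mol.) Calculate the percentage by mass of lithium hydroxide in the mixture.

n(HCl) = 0.03101 × 0.3715 = 0.01152 mol
Let x = n(LiOH), y = n(NaOH).
Titrant: 1x + 1y = 0.01152;  mass: 23.95x + 40.00y = 0.3272
Solving, x = 8.325 × 10^-3 mol, y = 3.196 × 10^-3 mol
mass of LiOH = 8.325 × 10^-3 × 23.95 = 0.1994 g
% LiOH = 0.1994 / 0.3272 × 100 = 60.93 %

60.93 %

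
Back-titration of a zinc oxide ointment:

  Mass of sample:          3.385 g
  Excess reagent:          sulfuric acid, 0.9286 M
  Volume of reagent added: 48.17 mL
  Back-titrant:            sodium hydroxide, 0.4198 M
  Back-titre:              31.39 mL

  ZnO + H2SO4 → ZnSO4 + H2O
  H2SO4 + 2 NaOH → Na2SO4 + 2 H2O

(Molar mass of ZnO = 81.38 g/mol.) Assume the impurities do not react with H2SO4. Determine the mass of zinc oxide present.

3.104 g

n(H2SO4) added = 0.04817 × 0.9286 = 0.04473 mol
n(NaOH) used in back-titration = 0.03139 × 0.4198 = 0.01318 mol
From the 1:2 ratio, n(H2SO4) left over = 1/2 × 0.01318 = 6.589 × 10^-3 mol
n(H2SO4) consumed by analyte = 0.04473 − 6.589 × 10^-3 = 0.03814 mol
n(ZnO) = 0.03814 mol (1:1 ratio)
mass of ZnO = 0.03814 × 81.38 = 3.104 g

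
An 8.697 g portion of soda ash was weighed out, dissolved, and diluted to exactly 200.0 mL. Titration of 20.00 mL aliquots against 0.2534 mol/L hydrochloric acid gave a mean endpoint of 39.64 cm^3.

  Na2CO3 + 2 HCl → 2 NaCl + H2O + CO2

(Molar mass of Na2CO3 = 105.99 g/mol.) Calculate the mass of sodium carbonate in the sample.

5.323 g

n(HCl) per titration = 0.03964 × 0.2534 = 0.01004 mol
From the 1:2 ratio, n(Na2CO3) in each aliquot = 1/2 × 0.01004 = 5.022 × 10^-3 mol
n(Na2CO3) in the whole flask = 5.022 × 10^-3 × 200.0/20.00 = 0.05022 mol
mass of Na2CO3 = 0.05022 × 105.99 = 5.323 g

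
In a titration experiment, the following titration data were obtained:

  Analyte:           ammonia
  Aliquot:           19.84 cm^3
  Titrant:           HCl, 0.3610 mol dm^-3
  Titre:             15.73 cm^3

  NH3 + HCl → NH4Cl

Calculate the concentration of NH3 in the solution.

0.2862 mol/L

n(HCl) = 0.01573 L × 0.3610 mol/L = 5.679 × 10^-3 mol
n(NH3) = 5.679 × 10^-3 mol (1:1 mole ratio)
[NH3] = 5.679 × 10^-3 mol / 0.01984 L = 0.2862 mol/L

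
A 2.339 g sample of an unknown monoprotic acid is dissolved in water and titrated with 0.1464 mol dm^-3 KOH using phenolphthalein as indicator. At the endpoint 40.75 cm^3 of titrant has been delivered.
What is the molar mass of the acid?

392.1 g/mol

n(KOH) = 0.04075 L × 0.1464 mol/L = 5.966 × 10^-3 mol
n(HA) = 5.966 × 10^-3 mol (1:1 ratio)
M = m / n = 2.339 g / 5.966 × 10^-3 mol = 392.1 g/mol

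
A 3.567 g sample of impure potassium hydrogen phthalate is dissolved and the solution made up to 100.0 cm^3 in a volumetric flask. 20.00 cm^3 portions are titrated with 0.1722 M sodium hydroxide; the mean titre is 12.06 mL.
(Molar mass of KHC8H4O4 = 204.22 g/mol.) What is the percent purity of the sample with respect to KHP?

59.45 %

KHC8H4O4 + NaOH → KNaC8H4O4 + H2O
n(NaOH) per titration = 0.01206 × 0.1722 = 2.077 × 10^-3 mol
n(KHC8H4O4) in each aliquot = 2.077 × 10^-3 mol (1:1 ratio)
n(KHC8H4O4) in the whole flask = 2.077 × 10^-3 × 100.0/20.00 = 0.01038 mol
mass of KHC8H4O4 = 0.01038 × 204.22 = 2.121 g
% KHC8H4O4 = 2.121 / 3.567 × 100 = 59.45 %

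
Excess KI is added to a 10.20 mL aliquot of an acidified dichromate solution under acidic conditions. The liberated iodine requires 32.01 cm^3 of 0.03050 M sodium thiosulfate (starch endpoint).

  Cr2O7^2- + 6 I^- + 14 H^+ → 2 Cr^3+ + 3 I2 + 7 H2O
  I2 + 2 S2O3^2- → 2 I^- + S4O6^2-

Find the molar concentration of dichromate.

n(S2O3^2-) = 0.03201 × 0.03050 = 9.763 × 10^-4 mol
n(I2) = n(S2O3^2-)/2 = 4.882 × 10^-4 mol
From the 1:3 ratio, n(Cr2O7^2-) in the aliquot = 1/3 × 4.882 × 10^-4 = 1.627 × 10^-4 mol
[Cr2O7^2-] = 1.627 × 10^-4 / 0.01020 = 0.01595 mol/L

0.01595 M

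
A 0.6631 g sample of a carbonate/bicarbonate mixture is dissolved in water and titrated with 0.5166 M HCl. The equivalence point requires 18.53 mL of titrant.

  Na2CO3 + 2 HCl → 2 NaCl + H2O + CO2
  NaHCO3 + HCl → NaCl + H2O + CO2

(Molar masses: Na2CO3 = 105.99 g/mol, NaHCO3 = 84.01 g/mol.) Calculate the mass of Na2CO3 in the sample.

0.2411 g

n(HCl) = 0.01853 × 0.5166 = 9.573 × 10^-3 mol
Let x = n(Na2CO3), y = n(NaHCO3).
Titrant: 2x + 1y = 9.573 × 10^-3;  mass: 105.99x + 84.01y = 0.6631
Solving, x = 2.275 × 10^-3 mol, y = 5.023 × 10^-3 mol
mass of Na2CO3 = 2.275 × 10^-3 × 105.99 = 0.2411 g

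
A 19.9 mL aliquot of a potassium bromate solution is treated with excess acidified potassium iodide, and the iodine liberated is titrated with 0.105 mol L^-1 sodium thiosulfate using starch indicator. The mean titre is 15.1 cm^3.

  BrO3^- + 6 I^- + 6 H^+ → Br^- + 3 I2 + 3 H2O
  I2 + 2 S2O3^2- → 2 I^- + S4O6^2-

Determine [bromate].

0.0133 mol/L

n(S2O3^2-) = 0.0151 × 0.105 = 1.59 × 10^-3 mol
n(I2) = n(S2O3^2-)/2 = 7.93 × 10^-4 mol
From the 1:3 ratio, n(BrO3^-) in the aliquot = 1/3 × 7.93 × 10^-4 = 2.64 × 10^-4 mol
[BrO3^-] = 2.64 × 10^-4 / 0.0199 = 0.0133 mol/L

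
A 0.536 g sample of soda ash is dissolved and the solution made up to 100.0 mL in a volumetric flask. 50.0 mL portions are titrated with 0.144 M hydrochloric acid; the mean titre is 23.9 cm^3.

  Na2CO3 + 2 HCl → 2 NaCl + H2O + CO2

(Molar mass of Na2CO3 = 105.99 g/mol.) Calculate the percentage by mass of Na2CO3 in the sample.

n(HCl) per titration = 0.0239 × 0.144 = 3.44 × 10^-3 mol
From the 1:2 ratio, n(Na2CO3) in each aliquot = 1/2 × 3.44 × 10^-3 = 1.72 × 10^-3 mol
n(Na2CO3) in the whole flask = 1.72 × 10^-3 × 100.0/50.0 = 3.44 × 10^-3 mol
mass of Na2CO3 = 3.44 × 10^-3 × 105.99 = 0.365 g
% Na2CO3 = 0.365 / 0.536 × 100 = 68.1 %

68.1 %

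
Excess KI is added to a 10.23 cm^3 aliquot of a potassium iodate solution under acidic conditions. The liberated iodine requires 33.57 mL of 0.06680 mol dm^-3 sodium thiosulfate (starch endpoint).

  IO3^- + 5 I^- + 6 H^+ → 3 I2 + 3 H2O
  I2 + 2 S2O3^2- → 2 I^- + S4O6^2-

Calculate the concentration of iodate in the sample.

0.03653 mol/L

n(S2O3^2-) = 0.03357 × 0.06680 = 2.242 × 10^-3 mol
n(I2) = n(S2O3^2-)/2 = 1.121 × 10^-3 mol
From the 1:3 ratio, n(IO3^-) in the aliquot = 1/3 × 1.121 × 10^-3 = 3.737 × 10^-4 mol
[IO3^-] = 3.737 × 10^-4 / 0.01023 = 0.03653 mol/L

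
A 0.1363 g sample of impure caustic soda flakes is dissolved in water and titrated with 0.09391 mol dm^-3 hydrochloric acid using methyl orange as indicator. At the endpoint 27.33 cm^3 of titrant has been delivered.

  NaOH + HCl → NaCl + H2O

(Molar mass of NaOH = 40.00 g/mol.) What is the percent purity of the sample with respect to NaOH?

75.32 %

n(HCl) = 0.02733 L × 0.09391 mol/L = 2.567 × 10^-3 mol
n(NaOH) = 2.567 × 10^-3 mol (1:1 ratio)
mass of NaOH = 2.567 × 10^-3 × 40.00 g/mol = 0.1027 g
% NaOH = 0.1027 / 0.1363 × 100 = 75.32 %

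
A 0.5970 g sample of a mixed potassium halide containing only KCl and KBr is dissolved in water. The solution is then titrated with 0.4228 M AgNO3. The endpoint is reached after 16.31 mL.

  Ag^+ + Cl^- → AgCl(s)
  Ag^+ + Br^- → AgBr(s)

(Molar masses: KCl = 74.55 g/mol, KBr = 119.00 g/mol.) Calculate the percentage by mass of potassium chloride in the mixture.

62.82 %

n(AgNO3) = 0.01631 × 0.4228 = 6.896 × 10^-3 mol
Let x = n(KCl), y = n(KBr).
Titrant: 1x + 1y = 6.896 × 10^-3;  mass: 74.55x + 119.00y = 0.5970
Solving, x = 5.031 × 10^-3 mol, y = 1.865 × 10^-3 mol
mass of KCl = 5.031 × 10^-3 × 74.55 = 0.3750 g
% KCl = 0.3750 / 0.5970 × 100 = 62.82 %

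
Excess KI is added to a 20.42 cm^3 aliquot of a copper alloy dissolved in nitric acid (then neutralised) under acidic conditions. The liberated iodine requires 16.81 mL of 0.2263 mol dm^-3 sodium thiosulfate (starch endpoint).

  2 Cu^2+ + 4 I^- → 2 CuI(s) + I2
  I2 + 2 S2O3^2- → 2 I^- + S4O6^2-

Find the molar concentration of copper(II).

0.1863 mol/L

n(S2O3^2-) = 0.01681 × 0.2263 = 3.804 × 10^-3 mol
n(I2) = n(S2O3^2-)/2 = 1.902 × 10^-3 mol
From the 2:1 ratio, n(Cu2+) in the aliquot = 2/1 × 1.902 × 10^-3 = 3.804 × 10^-3 mol
[Cu2+] = 3.804 × 10^-3 / 0.02042 = 0.1863 mol/L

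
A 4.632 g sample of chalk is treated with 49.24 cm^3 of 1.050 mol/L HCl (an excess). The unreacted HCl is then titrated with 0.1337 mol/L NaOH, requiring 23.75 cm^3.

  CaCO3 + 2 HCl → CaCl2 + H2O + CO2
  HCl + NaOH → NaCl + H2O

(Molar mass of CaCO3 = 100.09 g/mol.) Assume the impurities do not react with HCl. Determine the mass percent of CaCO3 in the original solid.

52.43 %

n(HCl) added = 0.04924 × 1.050 = 0.05170 mol
n(NaOH) used in back-titration = 0.02375 × 0.1337 = 3.175 × 10^-3 mol
n(HCl) left over = 3.175 × 10^-3 mol (1:1 ratio)
n(HCl) consumed by analyte = 0.05170 − 3.175 × 10^-3 = 0.04853 mol
From the 1:2 ratio, n(CaCO3) = 1/2 × 0.04853 = 0.02426 mol
mass of CaCO3 = 0.02426 × 100.09 = 2.429 g
% CaCO3 = 2.429 / 4.632 × 100 = 52.43 %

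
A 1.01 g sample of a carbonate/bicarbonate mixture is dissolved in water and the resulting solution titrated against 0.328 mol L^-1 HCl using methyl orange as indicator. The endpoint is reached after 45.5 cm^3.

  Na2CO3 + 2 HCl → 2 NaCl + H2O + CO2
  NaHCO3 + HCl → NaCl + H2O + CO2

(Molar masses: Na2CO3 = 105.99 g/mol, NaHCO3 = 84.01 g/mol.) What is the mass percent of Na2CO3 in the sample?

n(HCl) = 0.0455 × 0.328 = 0.0149 mol
Let x = n(Na2CO3), y = n(NaHCO3).
Titrant: 2x + 1y = 0.0149;  mass: 105.99x + 84.01y = 1.01
Solving, x = 3.93 × 10^-3 mol, y = 7.06 × 10^-3 mol
mass of Na2CO3 = 3.93 × 10^-3 × 105.99 = 0.417 g
% Na2CO3 = 0.417 / 1.01 × 100 = 41.2 %

41.2 %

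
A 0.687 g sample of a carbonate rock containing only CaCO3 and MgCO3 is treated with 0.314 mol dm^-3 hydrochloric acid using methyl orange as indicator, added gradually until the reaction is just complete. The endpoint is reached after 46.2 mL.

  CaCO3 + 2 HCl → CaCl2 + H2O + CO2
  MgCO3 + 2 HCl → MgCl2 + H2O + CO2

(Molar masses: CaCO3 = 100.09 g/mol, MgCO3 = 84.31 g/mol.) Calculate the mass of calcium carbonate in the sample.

n(HCl) = 0.0462 × 0.314 = 0.0145 mol
Let x = n(CaCO3), y = n(MgCO3).
Titrant: 2x + 2y = 0.0145;  mass: 100.09x + 84.31y = 0.687
Solving, x = 4.78 × 10^-3 mol, y = 2.47 × 10^-3 mol
mass of CaCO3 = 4.78 × 10^-3 × 100.09 = 0.479 g

0.479 g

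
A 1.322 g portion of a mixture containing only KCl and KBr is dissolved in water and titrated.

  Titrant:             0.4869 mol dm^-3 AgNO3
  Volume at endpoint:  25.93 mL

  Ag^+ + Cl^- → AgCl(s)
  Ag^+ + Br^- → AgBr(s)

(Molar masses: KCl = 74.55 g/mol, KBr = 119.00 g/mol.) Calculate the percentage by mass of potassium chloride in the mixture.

22.89 %

n(AgNO3) = 0.02593 × 0.4869 = 0.01263 mol
Let x = n(KCl), y = n(KBr).
Titrant: 1x + 1y = 0.01263;  mass: 74.55x + 119.00y = 1.322
Solving, x = 4.059 × 10^-3 mol, y = 8.567 × 10^-3 mol
mass of KCl = 4.059 × 10^-3 × 74.55 = 0.3026 g
% KCl = 0.3026 / 1.322 × 100 = 22.89 %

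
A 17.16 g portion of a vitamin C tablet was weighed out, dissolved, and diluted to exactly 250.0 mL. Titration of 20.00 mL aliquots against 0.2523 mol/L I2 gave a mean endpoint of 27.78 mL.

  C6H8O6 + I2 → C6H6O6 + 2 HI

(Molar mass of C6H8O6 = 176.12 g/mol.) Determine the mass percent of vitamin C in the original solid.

n(I2) per titration = 0.02778 × 0.2523 = 7.009 × 10^-3 mol
n(C6H8O6) in each aliquot = 7.009 × 10^-3 mol (1:1 ratio)
n(C6H8O6) in the whole flask = 7.009 × 10^-3 × 250.0/20.00 = 0.08761 mol
mass of C6H8O6 = 0.08761 × 176.12 = 15.43 g
% C6H8O6 = 15.43 / 17.16 × 100 = 89.92 %

89.92 %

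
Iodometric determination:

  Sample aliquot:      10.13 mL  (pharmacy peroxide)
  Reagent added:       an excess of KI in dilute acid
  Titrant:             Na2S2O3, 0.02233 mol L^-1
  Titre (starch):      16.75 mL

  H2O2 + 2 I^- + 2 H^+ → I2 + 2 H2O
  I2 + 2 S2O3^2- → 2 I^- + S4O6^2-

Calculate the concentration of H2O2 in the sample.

0.01846 mol/L

n(S2O3^2-) = 0.01675 × 0.02233 = 3.740 × 10^-4 mol
n(I2) = n(S2O3^2-)/2 = 1.870 × 10^-4 mol
n(H2O2) in the aliquot = 1.870 × 10^-4 mol (1:1 ratio)
[H2O2] = 1.870 × 10^-4 / 0.01013 = 0.01846 mol/L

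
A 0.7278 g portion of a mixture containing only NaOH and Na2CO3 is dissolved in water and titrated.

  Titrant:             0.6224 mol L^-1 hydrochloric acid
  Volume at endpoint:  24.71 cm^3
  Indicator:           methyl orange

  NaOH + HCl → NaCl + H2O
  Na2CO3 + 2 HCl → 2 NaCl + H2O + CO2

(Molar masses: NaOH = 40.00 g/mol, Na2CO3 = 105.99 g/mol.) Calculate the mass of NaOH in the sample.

0.2685 g

n(HCl) = 0.02471 × 0.6224 = 0.01538 mol
Let x = n(NaOH), y = n(Na2CO3).
Titrant: 1x + 2y = 0.01538;  mass: 40.00x + 105.99y = 0.7278
Solving, x = 6.713 × 10^-3 mol, y = 4.333 × 10^-3 mol
mass of NaOH = 6.713 × 10^-3 × 40.00 = 0.2685 g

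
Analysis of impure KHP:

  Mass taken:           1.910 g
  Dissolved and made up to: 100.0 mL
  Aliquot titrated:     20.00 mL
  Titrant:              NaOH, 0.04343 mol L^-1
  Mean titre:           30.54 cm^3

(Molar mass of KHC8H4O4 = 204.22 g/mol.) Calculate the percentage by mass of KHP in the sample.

KHC8H4O4 + NaOH → KNaC8H4O4 + H2O
n(NaOH) per titration = 0.03054 × 0.04343 = 1.326 × 10^-3 mol
n(KHC8H4O4) in each aliquot = 1.326 × 10^-3 mol (1:1 ratio)
n(KHC8H4O4) in the whole flask = 1.326 × 10^-3 × 100.0/20.00 = 6.632 × 10^-3 mol
mass of KHC8H4O4 = 6.632 × 10^-3 × 204.22 = 1.354 g
% KHC8H4O4 = 1.354 / 1.910 × 100 = 70.91 %

70.91 %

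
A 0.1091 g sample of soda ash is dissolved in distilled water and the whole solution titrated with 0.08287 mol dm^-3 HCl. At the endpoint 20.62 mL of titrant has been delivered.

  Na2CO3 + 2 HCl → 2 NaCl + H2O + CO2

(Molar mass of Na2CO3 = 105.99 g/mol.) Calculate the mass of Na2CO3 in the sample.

n(HCl) = 0.02062 L × 0.08287 mol/L = 1.709 × 10^-3 mol
From the 1:2 ratio, n(Na2CO3) = 1/2 × 1.709 × 10^-3 = 8.544 × 10^-4 mol
mass of Na2CO3 = 8.544 × 10^-4 × 105.99 g/mol = 0.09056 g

0.09056 g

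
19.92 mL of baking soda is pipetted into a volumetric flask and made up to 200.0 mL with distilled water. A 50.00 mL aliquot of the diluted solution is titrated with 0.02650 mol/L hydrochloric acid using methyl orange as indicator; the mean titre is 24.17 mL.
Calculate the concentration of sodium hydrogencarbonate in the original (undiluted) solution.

0.1286 mol/L

NaHCO3 + HCl → NaCl + H2O + CO2
n(HCl) = 0.02417 × 0.02650 = 6.405 × 10^-4 mol
n(NaHCO3) in the aliquot = 6.405 × 10^-4 mol (1:1 ratio)
[NaHCO3]_dilute = 6.405 × 10^-4 / 0.05000 = 0.01281 mol/L
Dilution factor = 200.0 / 19.92 = 10.04
[NaHCO3]_stock = 0.01281 × 10.04 = 0.1286 mol/L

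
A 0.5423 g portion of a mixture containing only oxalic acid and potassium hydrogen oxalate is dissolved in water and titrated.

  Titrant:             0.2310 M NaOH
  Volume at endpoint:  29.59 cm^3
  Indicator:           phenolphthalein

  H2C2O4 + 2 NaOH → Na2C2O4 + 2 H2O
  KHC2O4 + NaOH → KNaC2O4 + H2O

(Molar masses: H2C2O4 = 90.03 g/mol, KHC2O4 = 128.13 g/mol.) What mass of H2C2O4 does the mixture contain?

0.1806 g

n(NaOH) = 0.02959 × 0.2310 = 6.835 × 10^-3 mol
Let x = n(H2C2O4), y = n(KHC2O4).
Titrant: 2x + 1y = 6.835 × 10^-3;  mass: 90.03x + 128.13y = 0.5423
Solving, x = 2.006 × 10^-3 mol, y = 2.823 × 10^-3 mol
mass of H2C2O4 = 2.006 × 10^-3 × 90.03 = 0.1806 g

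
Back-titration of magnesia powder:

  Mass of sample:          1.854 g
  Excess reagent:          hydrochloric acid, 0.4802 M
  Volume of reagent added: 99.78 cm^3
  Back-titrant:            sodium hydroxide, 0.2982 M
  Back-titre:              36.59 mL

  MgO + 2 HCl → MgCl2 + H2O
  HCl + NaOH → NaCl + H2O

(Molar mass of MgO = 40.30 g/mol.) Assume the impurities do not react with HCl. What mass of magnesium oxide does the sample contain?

0.7456 g

n(HCl) added = 0.09978 × 0.4802 = 0.04791 mol
n(NaOH) used in back-titration = 0.03659 × 0.2982 = 0.01091 mol
n(HCl) left over = 0.01091 mol (1:1 ratio)
n(HCl) consumed by analyte = 0.04791 − 0.01091 = 0.03700 mol
From the 1:2 ratio, n(MgO) = 1/2 × 0.03700 = 0.01850 mol
mass of MgO = 0.01850 × 40.30 = 0.7456 g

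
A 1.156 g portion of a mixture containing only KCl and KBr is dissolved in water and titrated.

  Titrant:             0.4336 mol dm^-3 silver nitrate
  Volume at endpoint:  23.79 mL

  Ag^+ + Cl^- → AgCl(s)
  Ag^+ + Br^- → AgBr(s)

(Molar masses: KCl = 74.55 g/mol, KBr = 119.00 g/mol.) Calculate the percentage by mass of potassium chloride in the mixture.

n(AgNO3) = 0.02379 × 0.4336 = 0.01032 mol
Let x = n(KCl), y = n(KBr).
Titrant: 1x + 1y = 0.01032;  mass: 74.55x + 119.00y = 1.156
Solving, x = 1.609 × 10^-3 mol, y = 8.706 × 10^-3 mol
mass of KCl = 1.609 × 10^-3 × 74.55 = 0.1200 g
% KCl = 0.1200 / 1.156 × 100 = 10.38 %

10.38 %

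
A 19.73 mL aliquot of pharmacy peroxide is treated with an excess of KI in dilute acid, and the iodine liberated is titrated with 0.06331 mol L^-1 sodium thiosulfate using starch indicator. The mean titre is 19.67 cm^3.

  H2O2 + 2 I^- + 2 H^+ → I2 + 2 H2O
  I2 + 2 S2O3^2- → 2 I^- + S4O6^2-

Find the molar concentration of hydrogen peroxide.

n(S2O3^2-) = 0.01967 × 0.06331 = 1.245 × 10^-3 mol
n(I2) = n(S2O3^2-)/2 = 6.227 × 10^-4 mol
n(H2O2) in the aliquot = 6.227 × 10^-4 mol (1:1 ratio)
[H2O2] = 6.227 × 10^-4 / 0.01973 = 0.03156 mol/L

0.03156 mol/L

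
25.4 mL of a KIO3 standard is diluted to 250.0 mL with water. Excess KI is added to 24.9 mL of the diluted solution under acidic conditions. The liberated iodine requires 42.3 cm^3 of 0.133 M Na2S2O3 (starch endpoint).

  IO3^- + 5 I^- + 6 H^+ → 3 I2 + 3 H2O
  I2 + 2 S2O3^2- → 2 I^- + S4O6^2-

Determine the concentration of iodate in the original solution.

0.371 M

n(S2O3^2-) = 0.0423 × 0.133 = 5.63 × 10^-3 mol
n(I2) = n(S2O3^2-)/2 = 2.81 × 10^-3 mol
From the 1:3 ratio, n(IO3^-) in the aliquot = 1/3 × 2.81 × 10^-3 = 9.38 × 10^-4 mol
[IO3^-]_dilute = 9.38 × 10^-4 / 0.0249 = 0.0377 mol/L
[IO3^-]_original = 0.0377 × 250.0/25.4 = 0.371 mol/L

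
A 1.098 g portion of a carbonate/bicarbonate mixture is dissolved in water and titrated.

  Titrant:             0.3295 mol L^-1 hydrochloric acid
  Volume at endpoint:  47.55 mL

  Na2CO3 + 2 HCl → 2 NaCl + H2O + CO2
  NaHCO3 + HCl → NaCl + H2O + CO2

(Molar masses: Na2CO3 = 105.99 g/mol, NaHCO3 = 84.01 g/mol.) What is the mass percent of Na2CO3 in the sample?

n(HCl) = 0.04755 × 0.3295 = 0.01567 mol
Let x = n(Na2CO3), y = n(NaHCO3).
Titrant: 2x + 1y = 0.01567;  mass: 105.99x + 84.01y = 1.098
Solving, x = 3.518 × 10^-3 mol, y = 8.631 × 10^-3 mol
mass of Na2CO3 = 3.518 × 10^-3 × 105.99 = 0.3729 g
% Na2CO3 = 0.3729 / 1.098 × 100 = 33.96 %

33.96 %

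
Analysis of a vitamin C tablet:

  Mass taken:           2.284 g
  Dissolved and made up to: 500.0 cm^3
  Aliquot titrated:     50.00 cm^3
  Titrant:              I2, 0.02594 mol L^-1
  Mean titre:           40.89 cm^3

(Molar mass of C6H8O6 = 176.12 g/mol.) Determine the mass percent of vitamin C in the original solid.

81.79 %

C6H8O6 + I2 → C6H6O6 + 2 HI
n(I2) per titration = 0.04089 × 0.02594 = 1.061 × 10^-3 mol
n(C6H8O6) in each aliquot = 1.061 × 10^-3 mol (1:1 ratio)
n(C6H8O6) in the whole flask = 1.061 × 10^-3 × 500.0/50.00 = 0.01061 mol
mass of C6H8O6 = 0.01061 × 176.12 = 1.868 g
% C6H8O6 = 1.868 / 2.284 × 100 = 81.79 %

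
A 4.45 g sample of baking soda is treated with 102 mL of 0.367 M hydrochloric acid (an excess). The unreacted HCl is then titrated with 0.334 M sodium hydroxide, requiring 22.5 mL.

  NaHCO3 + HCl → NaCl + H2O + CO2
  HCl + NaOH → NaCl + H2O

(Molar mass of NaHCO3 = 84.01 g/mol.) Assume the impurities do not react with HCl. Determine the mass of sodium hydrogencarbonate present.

2.51 g

n(HCl) added = 0.102 × 0.367 = 0.0374 mol
n(NaOH) used in back-titration = 0.0225 × 0.334 = 7.52 × 10^-3 mol
n(HCl) left over = 7.52 × 10^-3 mol (1:1 ratio)
n(HCl) consumed by analyte = 0.0374 − 7.52 × 10^-3 = 0.0299 mol
n(NaHCO3) = 0.0299 mol (1:1 ratio)
mass of NaHCO3 = 0.0299 × 84.01 = 2.51 g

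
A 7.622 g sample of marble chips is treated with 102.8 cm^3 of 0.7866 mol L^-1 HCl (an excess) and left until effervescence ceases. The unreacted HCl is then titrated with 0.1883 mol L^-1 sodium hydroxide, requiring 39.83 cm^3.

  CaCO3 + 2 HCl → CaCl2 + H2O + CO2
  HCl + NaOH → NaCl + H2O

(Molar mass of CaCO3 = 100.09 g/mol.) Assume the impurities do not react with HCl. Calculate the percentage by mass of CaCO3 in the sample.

48.17 %

n(HCl) added = 0.1028 × 0.7866 = 0.08086 mol
n(NaOH) used in back-titration = 0.03983 × 0.1883 = 7.500 × 10^-3 mol
n(HCl) left over = 7.500 × 10^-3 mol (1:1 ratio)
n(HCl) consumed by analyte = 0.08086 − 7.500 × 10^-3 = 0.07336 mol
From the 1:2 ratio, n(CaCO3) = 1/2 × 0.07336 = 0.03668 mol
mass of CaCO3 = 0.03668 × 100.09 = 3.671 g
% CaCO3 = 3.671 / 7.622 × 100 = 48.17 %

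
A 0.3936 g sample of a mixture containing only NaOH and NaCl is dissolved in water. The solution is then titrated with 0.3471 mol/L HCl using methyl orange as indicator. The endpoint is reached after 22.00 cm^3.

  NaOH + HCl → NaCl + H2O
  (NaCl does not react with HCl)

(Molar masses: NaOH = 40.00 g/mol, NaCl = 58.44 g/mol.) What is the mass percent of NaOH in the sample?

n(HCl) = 0.02200 × 0.3471 = 7.636 × 10^-3 mol
Let x = n(NaOH), y = n(NaCl).
Titrant: 1x = 7.636 × 10^-3;  mass: 40.00x + 58.44y = 0.3936
Solving, x = 7.636 × 10^-3 mol, y = 1.508 × 10^-3 mol
mass of NaOH = 7.636 × 10^-3 × 40.00 = 0.3054 g
% NaOH = 0.3054 / 0.3936 × 100 = 77.60 %

77.60 %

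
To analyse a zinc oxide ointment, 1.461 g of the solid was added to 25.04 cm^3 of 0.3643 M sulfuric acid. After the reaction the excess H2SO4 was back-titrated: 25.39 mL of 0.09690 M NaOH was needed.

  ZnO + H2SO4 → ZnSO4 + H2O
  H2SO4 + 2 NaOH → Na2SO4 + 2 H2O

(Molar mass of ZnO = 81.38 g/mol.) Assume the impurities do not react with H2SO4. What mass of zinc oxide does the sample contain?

n(H2SO4) added = 0.02504 × 0.3643 = 9.122 × 10^-3 mol
n(NaOH) used in back-titration = 0.02539 × 0.09690 = 2.460 × 10^-3 mol
From the 1:2 ratio, n(H2SO4) left over = 1/2 × 2.460 × 10^-3 = 1.230 × 10^-3 mol
n(H2SO4) consumed by analyte = 9.122 × 10^-3 − 1.230 × 10^-3 = 7.892 × 10^-3 mol
n(ZnO) = 7.892 × 10^-3 mol (1:1 ratio)
mass of ZnO = 7.892 × 10^-3 × 81.38 = 0.6422 g

0.6422 g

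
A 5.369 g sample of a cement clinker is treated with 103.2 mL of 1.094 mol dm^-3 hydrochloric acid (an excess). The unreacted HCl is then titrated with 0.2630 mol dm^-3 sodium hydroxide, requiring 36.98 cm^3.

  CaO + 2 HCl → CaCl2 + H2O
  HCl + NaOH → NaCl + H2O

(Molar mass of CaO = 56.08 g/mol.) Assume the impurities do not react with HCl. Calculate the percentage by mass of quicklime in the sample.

n(HCl) added = 0.1032 × 1.094 = 0.1129 mol
n(NaOH) used in back-titration = 0.03698 × 0.2630 = 9.726 × 10^-3 mol
n(HCl) left over = 9.726 × 10^-3 mol (1:1 ratio)
n(HCl) consumed by analyte = 0.1129 − 9.726 × 10^-3 = 0.1032 mol
From the 1:2 ratio, n(CaO) = 1/2 × 0.1032 = 0.05159 mol
mass of CaO = 0.05159 × 56.08 = 2.893 g
% CaO = 2.893 / 5.369 × 100 = 53.88 %

53.88 %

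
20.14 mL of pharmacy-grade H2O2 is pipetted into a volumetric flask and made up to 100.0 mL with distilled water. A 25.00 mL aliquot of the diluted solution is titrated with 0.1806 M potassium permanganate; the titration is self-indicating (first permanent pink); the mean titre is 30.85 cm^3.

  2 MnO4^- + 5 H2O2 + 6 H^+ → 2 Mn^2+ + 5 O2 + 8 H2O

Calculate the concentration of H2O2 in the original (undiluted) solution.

2.766 M

n(KMnO4) = 0.03085 × 0.1806 = 5.572 × 10^-3 mol
From the 5:2 ratio, n(H2O2) in the aliquot = 5/2 × 5.572 × 10^-3 = 0.01393 mol
[H2O2]_dilute = 0.01393 / 0.02500 = 0.5572 mol/L
Dilution factor = 100.0 / 20.14 = 4.965
[H2O2]_stock = 0.5572 × 4.965 = 2.766 mol/L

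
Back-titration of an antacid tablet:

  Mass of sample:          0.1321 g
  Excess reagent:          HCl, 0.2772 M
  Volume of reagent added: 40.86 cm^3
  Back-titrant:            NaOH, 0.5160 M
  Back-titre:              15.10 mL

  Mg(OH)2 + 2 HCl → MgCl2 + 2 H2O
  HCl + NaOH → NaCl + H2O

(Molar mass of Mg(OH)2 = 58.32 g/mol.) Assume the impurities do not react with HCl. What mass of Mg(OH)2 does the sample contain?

0.1031 g

n(HCl) added = 0.04086 × 0.2772 = 0.01133 mol
n(NaOH) used in back-titration = 0.01510 × 0.5160 = 7.792 × 10^-3 mol
n(HCl) left over = 7.792 × 10^-3 mol (1:1 ratio)
n(HCl) consumed by analyte = 0.01133 − 7.792 × 10^-3 = 3.535 × 10^-3 mol
From the 1:2 ratio, n(Mg(OH)2) = 1/2 × 3.535 × 10^-3 = 1.767 × 10^-3 mol
mass of Mg(OH)2 = 1.767 × 10^-3 × 58.32 = 0.1031 g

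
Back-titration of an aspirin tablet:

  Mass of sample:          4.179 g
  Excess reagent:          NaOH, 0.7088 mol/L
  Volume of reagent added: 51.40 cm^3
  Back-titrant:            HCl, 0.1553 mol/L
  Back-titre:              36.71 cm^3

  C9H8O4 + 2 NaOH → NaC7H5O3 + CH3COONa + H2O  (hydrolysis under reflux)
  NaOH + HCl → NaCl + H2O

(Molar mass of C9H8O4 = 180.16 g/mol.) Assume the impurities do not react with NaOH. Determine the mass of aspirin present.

2.768 g

n(NaOH) added = 0.05140 × 0.7088 = 0.03643 mol
n(HCl) used in back-titration = 0.03671 × 0.1553 = 5.701 × 10^-3 mol
n(NaOH) left over = 5.701 × 10^-3 mol (1:1 ratio)
n(NaOH) consumed by analyte = 0.03643 − 5.701 × 10^-3 = 0.03073 mol
From the 1:2 ratio, n(C9H8O4) = 1/2 × 0.03073 = 0.01537 mol
mass of C9H8O4 = 0.01537 × 180.16 = 2.768 g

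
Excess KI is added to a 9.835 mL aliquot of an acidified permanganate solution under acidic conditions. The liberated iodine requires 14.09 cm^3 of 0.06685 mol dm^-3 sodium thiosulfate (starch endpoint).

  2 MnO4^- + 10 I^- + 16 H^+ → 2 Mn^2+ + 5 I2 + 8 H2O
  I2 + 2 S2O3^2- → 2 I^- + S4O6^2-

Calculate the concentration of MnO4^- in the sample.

n(S2O3^2-) = 0.01409 × 0.06685 = 9.419 × 10^-4 mol
n(I2) = n(S2O3^2-)/2 = 4.710 × 10^-4 mol
From the 2:5 ratio, n(MnO4^-) in the aliquot = 2/5 × 4.710 × 10^-4 = 1.884 × 10^-4 mol
[MnO4^-] = 1.884 × 10^-4 / 0.009835 = 0.01915 mol/L

0.01915 mol/L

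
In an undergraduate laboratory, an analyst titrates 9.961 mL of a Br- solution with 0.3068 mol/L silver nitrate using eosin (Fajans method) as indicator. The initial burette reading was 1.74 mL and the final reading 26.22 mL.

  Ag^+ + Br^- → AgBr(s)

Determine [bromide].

n(AgNO3) = 0.02448 L × 0.3068 mol/L = 7.510 × 10^-3 mol
n(Br-) = 7.510 × 10^-3 mol (1:1 mole ratio)
[Br-] = 7.510 × 10^-3 mol / 0.009961 L = 0.7540 mol/L

0.7540 mol/L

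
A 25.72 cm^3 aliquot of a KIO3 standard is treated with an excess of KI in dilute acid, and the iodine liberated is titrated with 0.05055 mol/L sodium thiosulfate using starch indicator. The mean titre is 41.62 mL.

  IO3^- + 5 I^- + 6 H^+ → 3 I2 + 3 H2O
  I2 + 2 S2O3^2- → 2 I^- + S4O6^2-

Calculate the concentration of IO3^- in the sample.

n(S2O3^2-) = 0.04162 × 0.05055 = 2.104 × 10^-3 mol
n(I2) = n(S2O3^2-)/2 = 1.052 × 10^-3 mol
From the 1:3 ratio, n(IO3^-) in the aliquot = 1/3 × 1.052 × 10^-3 = 3.506 × 10^-4 mol
[IO3^-] = 3.506 × 10^-4 / 0.02572 = 0.01363 mol/L

0.01363 mol/L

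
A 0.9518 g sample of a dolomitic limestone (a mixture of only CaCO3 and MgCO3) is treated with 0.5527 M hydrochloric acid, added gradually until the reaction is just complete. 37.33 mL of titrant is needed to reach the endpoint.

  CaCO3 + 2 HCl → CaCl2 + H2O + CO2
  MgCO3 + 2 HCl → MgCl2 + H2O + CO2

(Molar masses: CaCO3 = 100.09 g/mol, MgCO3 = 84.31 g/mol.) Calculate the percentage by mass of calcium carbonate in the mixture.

n(HCl) = 0.03733 × 0.5527 = 0.02063 mol
Let x = n(CaCO3), y = n(MgCO3).
Titrant: 2x + 2y = 0.02063;  mass: 100.09x + 84.31y = 0.9518
Solving, x = 5.199 × 10^-3 mol, y = 5.117 × 10^-3 mol
mass of CaCO3 = 5.199 × 10^-3 × 100.09 = 0.5204 g
% CaCO3 = 0.5204 / 0.9518 × 100 = 54.68 %

54.68 %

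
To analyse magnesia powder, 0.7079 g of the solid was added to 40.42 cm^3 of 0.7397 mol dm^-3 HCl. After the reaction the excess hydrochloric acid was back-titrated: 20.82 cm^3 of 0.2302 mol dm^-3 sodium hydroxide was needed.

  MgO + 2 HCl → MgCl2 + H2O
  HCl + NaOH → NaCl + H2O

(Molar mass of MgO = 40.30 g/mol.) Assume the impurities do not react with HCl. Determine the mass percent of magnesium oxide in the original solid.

71.46 %

n(HCl) added = 0.04042 × 0.7397 = 0.02990 mol
n(NaOH) used in back-titration = 0.02082 × 0.2302 = 4.793 × 10^-3 mol
n(HCl) left over = 4.793 × 10^-3 mol (1:1 ratio)
n(HCl) consumed by analyte = 0.02990 − 4.793 × 10^-3 = 0.02511 mol
From the 1:2 ratio, n(MgO) = 1/2 × 0.02511 = 0.01255 mol
mass of MgO = 0.01255 × 40.30 = 0.5059 g
% MgO = 0.5059 / 0.7079 × 100 = 71.46 %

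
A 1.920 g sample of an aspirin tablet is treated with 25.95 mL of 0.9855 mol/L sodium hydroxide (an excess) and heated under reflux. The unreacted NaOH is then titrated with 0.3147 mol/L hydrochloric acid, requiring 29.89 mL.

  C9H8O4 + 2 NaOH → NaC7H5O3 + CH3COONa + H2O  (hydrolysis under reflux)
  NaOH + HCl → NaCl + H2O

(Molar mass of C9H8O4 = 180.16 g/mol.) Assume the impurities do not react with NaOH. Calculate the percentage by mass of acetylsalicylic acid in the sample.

n(NaOH) added = 0.02595 × 0.9855 = 0.02557 mol
n(HCl) used in back-titration = 0.02989 × 0.3147 = 9.406 × 10^-3 mol
n(NaOH) left over = 9.406 × 10^-3 mol (1:1 ratio)
n(NaOH) consumed by analyte = 0.02557 − 9.406 × 10^-3 = 0.01617 mol
From the 1:2 ratio, n(C9H8O4) = 1/2 × 0.01617 = 8.084 × 10^-3 mol
mass of C9H8O4 = 8.084 × 10^-3 × 180.16 = 1.456 g
% C9H8O4 = 1.456 / 1.920 × 100 = 75.85 %

75.85 %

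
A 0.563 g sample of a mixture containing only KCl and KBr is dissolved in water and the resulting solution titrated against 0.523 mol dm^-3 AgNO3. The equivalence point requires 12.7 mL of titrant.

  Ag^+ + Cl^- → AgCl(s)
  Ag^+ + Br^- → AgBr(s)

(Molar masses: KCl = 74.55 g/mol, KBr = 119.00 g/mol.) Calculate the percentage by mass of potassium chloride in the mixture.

n(AgNO3) = 0.0127 × 0.523 = 6.64 × 10^-3 mol
Let x = n(KCl), y = n(KBr).
Titrant: 1x + 1y = 6.64 × 10^-3;  mass: 74.55x + 119.00y = 0.563
Solving, x = 5.12 × 10^-3 mol, y = 1.53 × 10^-3 mol
mass of KCl = 5.12 × 10^-3 × 74.55 = 0.381 g
% KCl = 0.381 / 0.563 × 100 = 67.7 %

67.7 %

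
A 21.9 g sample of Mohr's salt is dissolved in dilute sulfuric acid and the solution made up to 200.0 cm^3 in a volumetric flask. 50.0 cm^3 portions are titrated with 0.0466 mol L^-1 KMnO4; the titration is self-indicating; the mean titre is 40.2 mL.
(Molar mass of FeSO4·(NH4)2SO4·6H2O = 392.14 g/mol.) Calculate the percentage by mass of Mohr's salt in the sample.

MnO4^- + 5 Fe^2+ + 8 H^+ → Mn^2+ + 5 Fe^3+ + 4 H2O
n(KMnO4) per titration = 0.0402 × 0.0466 = 1.87 × 10^-3 mol
From the 5:1 ratio, n(FeSO4·(NH4)2SO4·6H2O) in each aliquot = 5/1 × 1.87 × 10^-3 = 9.37 × 10^-3 mol
n(FeSO4·(NH4)2SO4·6H2O) in the whole flask = 9.37 × 10^-3 × 200.0/50.0 = 0.0375 mol
mass of FeSO4·(NH4)2SO4·6H2O = 0.0375 × 392.14 = 14.7 g
% FeSO4·(NH4)2SO4·6H2O = 14.7 / 21.9 × 100 = 67.1 %

67.1 %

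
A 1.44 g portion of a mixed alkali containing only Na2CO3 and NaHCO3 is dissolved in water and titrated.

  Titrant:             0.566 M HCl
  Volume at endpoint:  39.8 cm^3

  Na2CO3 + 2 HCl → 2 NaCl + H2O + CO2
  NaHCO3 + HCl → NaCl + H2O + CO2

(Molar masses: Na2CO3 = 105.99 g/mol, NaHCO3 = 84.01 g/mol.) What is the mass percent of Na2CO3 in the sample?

53.7 %

n(HCl) = 0.0398 × 0.566 = 0.0225 mol
Let x = n(Na2CO3), y = n(NaHCO3).
Titrant: 2x + 1y = 0.0225;  mass: 105.99x + 84.01y = 1.44
Solving, x = 7.29 × 10^-3 mol, y = 7.94 × 10^-3 mol
mass of Na2CO3 = 7.29 × 10^-3 × 105.99 = 0.773 g
% Na2CO3 = 0.773 / 1.44 × 100 = 53.7 %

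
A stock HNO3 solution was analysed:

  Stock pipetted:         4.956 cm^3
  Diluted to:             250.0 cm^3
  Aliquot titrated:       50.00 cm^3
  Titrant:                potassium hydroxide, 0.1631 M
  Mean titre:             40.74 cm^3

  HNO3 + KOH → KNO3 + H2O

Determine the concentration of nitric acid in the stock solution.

6.704 M

n(KOH) = 0.04074 × 0.1631 = 6.645 × 10^-3 mol
n(HNO3) in the aliquot = 6.645 × 10^-3 mol (1:1 ratio)
[HNO3]_dilute = 6.645 × 10^-3 / 0.05000 = 0.1329 mol/L
Dilution factor = 250.0 / 4.956 = 50.44
[HNO3]_stock = 0.1329 × 50.44 = 6.704 mol/L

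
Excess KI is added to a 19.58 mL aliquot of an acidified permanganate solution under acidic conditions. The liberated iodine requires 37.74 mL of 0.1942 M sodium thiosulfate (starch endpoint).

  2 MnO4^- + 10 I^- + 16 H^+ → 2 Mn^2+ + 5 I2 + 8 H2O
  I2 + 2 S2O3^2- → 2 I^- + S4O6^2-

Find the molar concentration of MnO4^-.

0.07486 M

n(S2O3^2-) = 0.03774 × 0.1942 = 7.329 × 10^-3 mol
n(I2) = n(S2O3^2-)/2 = 3.665 × 10^-3 mol
From the 2:5 ratio, n(MnO4^-) in the aliquot = 2/5 × 3.665 × 10^-3 = 1.466 × 10^-3 mol
[MnO4^-] = 1.466 × 10^-3 / 0.01958 = 0.07486 mol/L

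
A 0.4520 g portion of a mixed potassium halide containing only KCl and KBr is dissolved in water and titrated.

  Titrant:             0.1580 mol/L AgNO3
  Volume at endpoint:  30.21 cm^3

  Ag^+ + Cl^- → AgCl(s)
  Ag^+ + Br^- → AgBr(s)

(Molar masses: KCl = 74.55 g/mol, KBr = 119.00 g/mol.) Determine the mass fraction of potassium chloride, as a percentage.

43.05 %

n(AgNO3) = 0.03021 × 0.1580 = 4.773 × 10^-3 mol
Let x = n(KCl), y = n(KBr).
Titrant: 1x + 1y = 4.773 × 10^-3;  mass: 74.55x + 119.00y = 0.4520
Solving, x = 2.610 × 10^-3 mol, y = 2.163 × 10^-3 mol
mass of KCl = 2.610 × 10^-3 × 74.55 = 0.1946 g
% KCl = 0.1946 / 0.4520 × 100 = 43.05 %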